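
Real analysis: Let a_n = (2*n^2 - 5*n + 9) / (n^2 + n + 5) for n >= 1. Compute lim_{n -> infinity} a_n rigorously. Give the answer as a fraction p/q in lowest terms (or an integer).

Divide numerator and denominator by n^2, the highest power:
numerator / n^2 = 2 - 5/n + 9/n^2
denominator / n^2 = 1 + 1/n + 5/n^2
As n -> infinity, all terms of the form c/n^k (k >= 1) tend to 0.
So numerator / n^2 -> 2 and denominator / n^2 -> 1.
Therefore lim a_n = 2.

2


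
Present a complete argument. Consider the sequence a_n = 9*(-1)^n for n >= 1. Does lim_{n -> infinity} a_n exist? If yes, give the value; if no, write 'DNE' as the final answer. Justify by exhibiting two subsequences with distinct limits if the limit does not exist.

Examine the behaviour of a_n along subsequences.
Even-n subsequence a_{2k} = 9 -> 9. Odd-n subsequence a_{2k+1} = -9 -> -9.
Since these two subsequential limits are 9 and -9, distinct, the full sequence cannot converge (a convergent sequence has all subsequences tending to the same limit). So lim a_n does not exist.

DNE


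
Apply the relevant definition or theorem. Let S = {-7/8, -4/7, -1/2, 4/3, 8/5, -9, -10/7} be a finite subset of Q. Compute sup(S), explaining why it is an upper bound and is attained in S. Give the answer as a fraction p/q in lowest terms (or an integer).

S is finite, so sup(S) = max(S).
Sorted decreasing:
8/5, 4/3, -1/2, -4/7, -7/8, -10/7, -9
The extremum is 8/5.
For every x in S, x <= 8/5. And 8/5 is in S, so it is attained.
Therefore sup(S) = 8/5.

8/5


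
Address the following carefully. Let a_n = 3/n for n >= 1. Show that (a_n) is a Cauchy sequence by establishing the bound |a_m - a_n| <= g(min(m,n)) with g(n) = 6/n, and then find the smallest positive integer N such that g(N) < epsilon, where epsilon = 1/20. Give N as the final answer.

For any m, n >= 1, by the triangle inequality:
|a_m - a_n| = |3/m - 3/n| <= 3*1/m + 3*1/n <= 6/min(m,n).
So g(n) = 6/n bounds the Cauchy difference. Since g(n) -> 0, (a_n) is Cauchy.
Now solve g(N) < 1/20: 6/N < 1/20 <=> N > 6 / (1/20) = 120.
The smallest integer strictly greater than 120 is N = 121.
Check: g(121) = 6/121 = 6/121 < 1/20; g(120) = 1/20 >= 1/20. So N = 121.

121


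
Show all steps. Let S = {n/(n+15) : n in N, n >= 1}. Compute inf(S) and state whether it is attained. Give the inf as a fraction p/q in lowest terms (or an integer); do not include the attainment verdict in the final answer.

Analysis:
- Values: 1/16, 2/17, 1/6, 4/19, ... strictly increasing.
- Minimum is 1/16 (n=1); inf = 1/16 (attained).
- n/(n+15) = 1 - 15/(n+15) -> 1 from below as n -> infinity, and never equals 1.
- So sup = 1 (not attained).
Conclusion: inf(S) = 1/16, attained in S.

1/16


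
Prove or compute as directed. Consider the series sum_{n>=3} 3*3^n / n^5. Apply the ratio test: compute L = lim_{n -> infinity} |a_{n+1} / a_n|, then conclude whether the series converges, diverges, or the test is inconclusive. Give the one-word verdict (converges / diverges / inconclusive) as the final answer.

Let a_n denote the general term. Form the ratio a_{n+1}/a_n and simplify:
a_{n+1}/a_n = 3*n^5/(n + 1)^5
Take the limit as n -> infinity: L = 3.
Since L = 3 > 1 (or L = infinity), the ratio test implies the series diverges.

diverges


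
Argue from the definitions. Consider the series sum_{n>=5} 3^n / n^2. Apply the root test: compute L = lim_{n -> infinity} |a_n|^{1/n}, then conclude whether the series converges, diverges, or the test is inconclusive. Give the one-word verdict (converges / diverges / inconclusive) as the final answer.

Let a_n denote the general term. Form |a_n|^(1/n) and simplify:
|a_n|^(1/n) = 3/n^(2/n)
Take the limit as n -> infinity: L = 3.
Since L = 3 > 1, the root test implies divergence.

diverges


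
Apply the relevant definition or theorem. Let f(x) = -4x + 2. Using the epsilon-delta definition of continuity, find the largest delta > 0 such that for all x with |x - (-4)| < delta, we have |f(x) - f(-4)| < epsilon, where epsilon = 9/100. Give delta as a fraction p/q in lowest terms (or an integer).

We compute f(-4) = -4*(-4) + 2 = 18.
|f(x) - f(-4)| = |-4x + 2 - (18)| = |-4(x - (-4))| = 4|x - (-4)|.
We need 4|x - (-4)| < 9/100, i.e. |x - (-4)| < 9/100 / 4 = 9/400.
So any delta <= 9/400 works. Conversely, if delta > 9/400, then x = -4 + 9/400 satisfies |x - (-4)| = 9/400 < delta but |f(x) - f(-4)| = 4 * 9/400 = 9/100, which is not < 9/100; so no larger delta works.
Hence the largest such delta is 9/400.

9/400


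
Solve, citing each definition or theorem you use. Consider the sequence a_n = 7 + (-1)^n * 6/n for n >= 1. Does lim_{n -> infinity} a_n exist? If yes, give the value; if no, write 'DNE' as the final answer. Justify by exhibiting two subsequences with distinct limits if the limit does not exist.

Examine the behaviour of a_n along subsequences.
Even-n subsequence a_{2k} = 7 + 6/(2k) -> 7. Odd-n subsequence a_{2k+1} = 7 - 6/(2k+1) -> 7. Both tend to 7, which suggests the limit is 7; verify directly.
|a_n - 7| = |(-1)^n * 6/n| = 6/n for every n >= 1.
Given epsilon > 0, choose a positive integer N > 6/epsilon. Then for all n >= N, |a_n - 7| = 6/n <= 6/N < epsilon.
So by the definition of the limit, lim a_n exists and equals 7.

7


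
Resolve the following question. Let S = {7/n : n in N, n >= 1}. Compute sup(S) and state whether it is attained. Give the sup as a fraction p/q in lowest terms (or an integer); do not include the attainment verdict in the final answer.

Analysis:
- Values: 7, 7/2, 7/3, 7/4, ... strictly decreasing.
- The maximum is 7 (n=1); sup = 7 (attained).
- The set is bounded below by 0; 7/n -> 0 so 0 is the greatest lower bound.
- 0 is not in the set, so inf = 0 is not attained.
Conclusion: sup(S) = 7, attained in S.

7


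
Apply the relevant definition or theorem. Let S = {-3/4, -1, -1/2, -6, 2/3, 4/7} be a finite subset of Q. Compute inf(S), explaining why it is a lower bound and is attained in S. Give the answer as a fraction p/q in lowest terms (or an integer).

S is finite, so inf(S) = min(S).
Sorted increasing:
-6, -1, -3/4, -1/2, 4/7, 2/3
The extremum is -6.
For every x in S, x >= -6. And -6 is in S, so it is attained.
Therefore inf(S) = -6.

-6


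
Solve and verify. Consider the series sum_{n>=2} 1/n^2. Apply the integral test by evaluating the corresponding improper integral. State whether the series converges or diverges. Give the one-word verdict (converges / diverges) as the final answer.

Let f(x) = x^(-2). Then f is positive, continuous, and decreasing on [2, infinity), so the integral test applies.
Compute the improper integral int_{2}^infinity f(x) dx:
  antiderivative F(x) = -1/x.
  As x -> infinity, F(x) -> 0 (since p = 2 > 1).
  So int = F(infinity) - F(2) = 0 - (-1/2) = 1/2.
  Finite, so by the integral test, the series converges.

converges


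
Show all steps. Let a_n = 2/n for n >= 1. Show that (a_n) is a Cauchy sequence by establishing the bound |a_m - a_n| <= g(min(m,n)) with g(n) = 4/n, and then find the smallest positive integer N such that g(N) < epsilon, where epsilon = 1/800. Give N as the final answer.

For any m, n >= 1, by the triangle inequality:
|a_m - a_n| = |2/m - 2/n| <= 2*1/m + 2*1/n <= 4/min(m,n).
So g(n) = 4/n bounds the Cauchy difference. Since g(n) -> 0, (a_n) is Cauchy.
Now solve g(N) < 1/800: 4/N < 1/800 <=> N > 4 / (1/800) = 3200.
The smallest integer strictly greater than 3200 is N = 3201.
Check: g(3201) = 4/3201 = 4/3201 < 1/800; g(3200) = 1/800 >= 1/800. So N = 3201.

3201


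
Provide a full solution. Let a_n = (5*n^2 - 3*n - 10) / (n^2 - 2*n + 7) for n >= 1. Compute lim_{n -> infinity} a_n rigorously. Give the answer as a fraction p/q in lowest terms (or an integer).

Divide numerator and denominator by n^2, the highest power:
numerator / n^2 = 5 - 3/n - 10/n^2
denominator / n^2 = 1 - 2/n + 7/n^2
As n -> infinity, all terms of the form c/n^k (k >= 1) tend to 0.
So numerator / n^2 -> 5 and denominator / n^2 -> 1.
Therefore lim a_n = 5.

5


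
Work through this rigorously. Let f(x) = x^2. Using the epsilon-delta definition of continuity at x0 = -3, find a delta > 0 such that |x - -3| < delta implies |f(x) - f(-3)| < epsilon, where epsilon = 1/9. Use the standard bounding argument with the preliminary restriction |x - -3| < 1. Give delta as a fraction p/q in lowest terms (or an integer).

Factor: |x^2 - (-3)^2| = |x - -3| * |x + -3|.
Impose |x - -3| < 1 first. Then |x + -3| = |(x - -3) + 2*(-3)| <= |x - -3| + 2*|-3| < 1 + 6 = 7.
So |x^2 - (-3)^2| < delta * 7.
We need delta * 7 <= 1/9, i.e. delta <= 1/9/7 = 1/63.
Since 1/63 < 1, this is tighter than 1; take delta = 1/63.
So delta = 1/63 works.

1/63


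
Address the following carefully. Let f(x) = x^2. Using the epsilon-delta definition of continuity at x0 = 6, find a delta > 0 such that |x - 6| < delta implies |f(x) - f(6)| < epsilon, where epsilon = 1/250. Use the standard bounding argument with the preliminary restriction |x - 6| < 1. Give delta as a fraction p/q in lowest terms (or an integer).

Factor: |x^2 - (6)^2| = |x - 6| * |x + 6|.
Impose |x - 6| < 1 first. Then |x + 6| = |(x - 6) + 2*(6)| <= |x - 6| + 2*|6| < 1 + 12 = 13.
So |x^2 - (6)^2| < delta * 13.
We need delta * 13 <= 1/250, i.e. delta <= 1/250/13 = 1/3250.
Since 1/3250 < 1, this is tighter than 1; take delta = 1/3250.
So delta = 1/3250 works.

1/3250


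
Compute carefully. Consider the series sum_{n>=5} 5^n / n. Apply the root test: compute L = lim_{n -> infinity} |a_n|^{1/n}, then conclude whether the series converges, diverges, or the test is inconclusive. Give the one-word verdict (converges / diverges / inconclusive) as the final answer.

Let a_n denote the general term. Form |a_n|^(1/n) and simplify:
|a_n|^(1/n) = 5/n^(1/n)
Take the limit as n -> infinity: L = 5.
Since L = 5 > 1, the root test implies divergence.

diverges


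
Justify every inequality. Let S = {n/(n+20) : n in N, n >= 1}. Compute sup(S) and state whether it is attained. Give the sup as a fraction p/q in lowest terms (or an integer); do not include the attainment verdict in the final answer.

Analysis:
- Values: 1/21, 1/11, 3/23, 1/6, ... strictly increasing.
- Minimum is 1/21 (n=1); inf = 1/21 (attained).
- n/(n+20) = 1 - 20/(n+20) -> 1 from below as n -> infinity, and never equals 1.
- So sup = 1 (not attained).
Conclusion: sup(S) = 1, not attained in S.

1


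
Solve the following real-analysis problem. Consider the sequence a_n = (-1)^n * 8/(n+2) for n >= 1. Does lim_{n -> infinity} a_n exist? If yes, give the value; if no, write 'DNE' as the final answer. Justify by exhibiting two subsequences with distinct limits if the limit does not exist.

Examine the behaviour of a_n along subsequences.
Even-n subsequence a_{2k} = 8/(2k+2) -> 0. Odd-n subsequence a_{2k+1} = -8/(2k+3) -> 0. Both tend to 0, which suggests the limit is 0; verify directly.
|a_n - 0| = 8/(n+2) < 8/n for every n >= 1.
Given epsilon > 0, choose a positive integer N > 8/epsilon. Then for all n >= N, |a_n| < 8/n <= 8/N < epsilon.
So by the definition of the limit, lim a_n exists and equals 0.

0


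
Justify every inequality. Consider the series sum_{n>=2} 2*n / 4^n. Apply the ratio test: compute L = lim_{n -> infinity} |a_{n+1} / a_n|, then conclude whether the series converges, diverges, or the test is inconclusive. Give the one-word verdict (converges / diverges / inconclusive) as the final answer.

Let a_n denote the general term. Form the ratio a_{n+1}/a_n and simplify:
a_{n+1}/a_n = (n + 1)/(4*n)
Take the limit as n -> infinity: L = 1/4.
Since L = 1/4 < 1, the ratio test implies the series converges.

converges


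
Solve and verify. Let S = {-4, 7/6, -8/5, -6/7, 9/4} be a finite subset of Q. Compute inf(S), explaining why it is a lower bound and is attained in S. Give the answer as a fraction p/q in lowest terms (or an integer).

S is finite, so inf(S) = min(S).
Sorted increasing:
-4, -8/5, -6/7, 7/6, 9/4
The extremum is -4.
For every x in S, x >= -4. And -4 is in S, so it is attained.
Therefore inf(S) = -4.

-4


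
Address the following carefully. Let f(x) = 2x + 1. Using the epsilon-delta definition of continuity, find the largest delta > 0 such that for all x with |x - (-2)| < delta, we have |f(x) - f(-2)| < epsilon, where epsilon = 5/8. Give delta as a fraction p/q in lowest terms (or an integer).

We compute f(-2) = 2*(-2) + 1 = -3.
|f(x) - f(-2)| = |2x + 1 - (-3)| = |2(x - (-2))| = 2|x - (-2)|.
We need 2|x - (-2)| < 5/8, i.e. |x - (-2)| < 5/8 / 2 = 5/16.
So any delta <= 5/16 works. Conversely, if delta > 5/16, then x = -2 + 5/16 satisfies |x - (-2)| = 5/16 < delta but |f(x) - f(-2)| = 2 * 5/16 = 5/8, which is not < 5/8; so no larger delta works.
Hence the largest such delta is 5/16.

5/16


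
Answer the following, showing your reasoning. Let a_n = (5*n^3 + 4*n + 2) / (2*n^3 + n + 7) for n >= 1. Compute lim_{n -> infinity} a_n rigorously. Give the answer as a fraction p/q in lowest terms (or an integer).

Divide numerator and denominator by n^3, the highest power:
numerator / n^3 = 5 + 4/n^2 + 2/n^3
denominator / n^3 = 2 + n^(-2) + 7/n^3
As n -> infinity, all terms of the form c/n^k (k >= 1) tend to 0.
So numerator / n^3 -> 5 and denominator / n^3 -> 2.
Therefore lim a_n = 5/2.

5/2


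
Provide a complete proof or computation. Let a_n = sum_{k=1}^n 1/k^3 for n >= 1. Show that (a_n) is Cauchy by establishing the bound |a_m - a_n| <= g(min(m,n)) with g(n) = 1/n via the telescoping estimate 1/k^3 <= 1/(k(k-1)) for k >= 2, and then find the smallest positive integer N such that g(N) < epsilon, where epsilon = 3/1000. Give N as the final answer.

For m > n >= 1: |a_m - a_n| = sum_{k=n+1}^m 1/k^3.
Use 1/k^3 <= 1/(k(k-1)) = 1/(k-1) - 1/k for k >= 2 (which holds since k^3 >= k^2 >= k(k-1) for k >= 2):
sum_{k=n+1}^m 1/k^3 <= sum_{k=n+1}^m (1/(k-1) - 1/k) = 1/n - 1/m <= 1/n.
By symmetry the same bound holds with n,m swapped, so |a_m - a_n| <= 1/min(m,n) = g(min(m,n)). Since g(n) -> 0, (a_n) is Cauchy.
Now solve g(N) < 3/1000: 1/N < 3/1000 <=> N > 1/(3/1000) = 1000/3.
The smallest integer strictly greater than 1000/3 is N = 334.
Check: g(334) = 1/334 < 3/1000; g(333) = 1/333 >= 3/1000. So N = 334.

334


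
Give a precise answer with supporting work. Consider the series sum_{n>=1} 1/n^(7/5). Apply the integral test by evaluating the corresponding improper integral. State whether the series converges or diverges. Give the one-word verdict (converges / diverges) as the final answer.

Let f(x) = x^(-7/5). Then f is positive, continuous, and decreasing on [1, infinity), so the integral test applies.
Compute the improper integral int_{1}^infinity f(x) dx:
  antiderivative F(x) = -5/(2*x^(2/5)).
  As x -> infinity, F(x) -> 0 (since p = 7/5 > 1).
  So int = F(infinity) - F(1) = 0 - (-5/2) = 5/2.
  Finite, so by the integral test, the series converges.

converges


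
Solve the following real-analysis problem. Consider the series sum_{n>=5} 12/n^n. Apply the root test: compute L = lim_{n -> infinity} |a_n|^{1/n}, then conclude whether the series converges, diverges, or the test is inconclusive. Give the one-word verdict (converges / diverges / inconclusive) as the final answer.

Let a_n denote the general term. Form |a_n|^(1/n) and simplify:
|a_n|^(1/n) = 12^(1/n)/n
Take the limit as n -> infinity: L = 0.
Since L = 0 < 1, the root test implies convergence.

converges


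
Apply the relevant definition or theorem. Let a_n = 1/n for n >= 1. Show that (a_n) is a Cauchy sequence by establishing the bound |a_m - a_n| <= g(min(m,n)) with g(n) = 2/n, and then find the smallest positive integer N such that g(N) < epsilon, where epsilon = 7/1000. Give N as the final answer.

For any m, n >= 1, by the triangle inequality:
|a_m - a_n| = |1/m - 1/n| <= 1/m + 1/n <= 2/min(m,n).
So g(n) = 2/n bounds the Cauchy difference. Since g(n) -> 0, (a_n) is Cauchy.
Now solve g(N) < 7/1000: 2/N < 7/1000 <=> N > 2 / (7/1000) = 2000/7.
The smallest integer strictly greater than 2000/7 is N = 286.
Check: g(286) = 2/286 = 1/143 < 7/1000; g(285) = 2/285 >= 7/1000. So N = 286.

286


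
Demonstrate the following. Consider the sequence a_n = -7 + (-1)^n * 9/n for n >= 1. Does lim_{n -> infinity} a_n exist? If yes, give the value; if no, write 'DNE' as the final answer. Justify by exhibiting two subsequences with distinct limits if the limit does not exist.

Examine the behaviour of a_n along subsequences.
Even-n subsequence a_{2k} = -7 + 9/(2k) -> -7. Odd-n subsequence a_{2k+1} = -7 - 9/(2k+1) -> -7. Both tend to -7, which suggests the limit is -7; verify directly.
|a_n - (-7)| = |(-1)^n * 9/n| = 9/n for every n >= 1.
Given epsilon > 0, choose a positive integer N > 9/epsilon. Then for all n >= N, |a_n - (-7)| = 9/n <= 9/N < epsilon.
So by the definition of the limit, lim a_n exists and equals -7.

-7


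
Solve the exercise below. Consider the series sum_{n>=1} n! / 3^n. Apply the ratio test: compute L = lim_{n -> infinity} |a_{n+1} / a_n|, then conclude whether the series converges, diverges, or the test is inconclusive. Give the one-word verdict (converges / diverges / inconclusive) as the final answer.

Let a_n denote the general term. Form the ratio a_{n+1}/a_n and simplify:
a_{n+1}/a_n = n/3 + 1/3
Take the limit as n -> infinity: L = infinity.
Since L = infinity > 1 (or L = infinity), the ratio test implies the series diverges.

diverges


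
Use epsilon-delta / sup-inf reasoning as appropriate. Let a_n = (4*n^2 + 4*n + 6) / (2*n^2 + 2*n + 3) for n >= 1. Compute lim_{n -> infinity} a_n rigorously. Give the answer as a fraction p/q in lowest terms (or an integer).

Divide numerator and denominator by n^2, the highest power:
numerator / n^2 = 4 + 4/n + 6/n^2
denominator / n^2 = 2 + 2/n + 3/n^2
As n -> infinity, all terms of the form c/n^k (k >= 1) tend to 0.
So numerator / n^2 -> 4 and denominator / n^2 -> 2.
Therefore lim a_n = 2.

2


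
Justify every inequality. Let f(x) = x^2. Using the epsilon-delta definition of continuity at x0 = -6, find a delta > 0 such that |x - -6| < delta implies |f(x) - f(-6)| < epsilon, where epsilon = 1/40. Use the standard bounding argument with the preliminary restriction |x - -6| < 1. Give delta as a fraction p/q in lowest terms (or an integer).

Factor: |x^2 - (-6)^2| = |x - -6| * |x + -6|.
Impose |x - -6| < 1 first. Then |x + -6| = |(x - -6) + 2*(-6)| <= |x - -6| + 2*|-6| < 1 + 12 = 13.
So |x^2 - (-6)^2| < delta * 13.
We need delta * 13 <= 1/40, i.e. delta <= 1/40/13 = 1/520.
Since 1/520 < 1, this is tighter than 1; take delta = 1/520.
So delta = 1/520 works.

1/520


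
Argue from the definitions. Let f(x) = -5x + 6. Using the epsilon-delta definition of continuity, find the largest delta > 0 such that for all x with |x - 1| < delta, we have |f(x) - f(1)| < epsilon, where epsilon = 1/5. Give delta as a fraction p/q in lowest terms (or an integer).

We compute f(1) = -5*(1) + 6 = 1.
|f(x) - f(1)| = |-5x + 6 - (1)| = |-5(x - 1)| = 5|x - 1|.
We need 5|x - 1| < 1/5, i.e. |x - 1| < 1/5 / 5 = 1/25.
So any delta <= 1/25 works. Conversely, if delta > 1/25, then x = 1 + 1/25 satisfies |x - 1| = 1/25 < delta but |f(x) - f(1)| = 5 * 1/25 = 1/5, which is not < 1/5; so no larger delta works.
Hence the largest such delta is 1/25.

1/25


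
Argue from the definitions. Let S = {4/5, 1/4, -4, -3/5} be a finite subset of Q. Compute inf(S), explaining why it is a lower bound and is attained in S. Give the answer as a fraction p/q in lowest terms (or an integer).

S is finite, so inf(S) = min(S).
Sorted increasing:
-4, -3/5, 1/4, 4/5
The extremum is -4.
For every x in S, x >= -4. And -4 is in S, so it is attained.
Therefore inf(S) = -4.

-4


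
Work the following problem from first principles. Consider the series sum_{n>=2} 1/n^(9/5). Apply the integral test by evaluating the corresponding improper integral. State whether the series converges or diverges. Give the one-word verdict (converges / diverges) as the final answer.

Let f(x) = x^(-9/5). Then f is positive, continuous, and decreasing on [2, infinity), so the integral test applies.
Compute the improper integral int_{2}^infinity f(x) dx:
  antiderivative F(x) = -5/(4*x^(4/5)).
  As x -> infinity, F(x) -> 0 (since p = 9/5 > 1).
  So int = F(infinity) - F(2) = 0 - (-5*2^(1/5)/8) = 5*2^(1/5)/8.
  Finite, so by the integral test, the series converges.

converges


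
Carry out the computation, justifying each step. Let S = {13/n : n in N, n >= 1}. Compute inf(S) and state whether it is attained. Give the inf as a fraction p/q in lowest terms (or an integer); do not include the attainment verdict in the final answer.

Analysis:
- Values: 13, 13/2, 13/3, 13/4, ... strictly decreasing.
- The maximum is 13 (n=1); sup = 13 (attained).
- The set is bounded below by 0; 13/n -> 0 so 0 is the greatest lower bound.
- 0 is not in the set, so inf = 0 is not attained.
Conclusion: inf(S) = 0, not attained in S.

0


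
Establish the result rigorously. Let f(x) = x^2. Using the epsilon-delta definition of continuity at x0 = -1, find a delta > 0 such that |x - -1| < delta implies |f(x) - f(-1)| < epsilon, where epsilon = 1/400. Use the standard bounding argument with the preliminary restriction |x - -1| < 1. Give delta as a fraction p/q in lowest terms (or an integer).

Factor: |x^2 - (-1)^2| = |x - -1| * |x + -1|.
Impose |x - -1| < 1 first. Then |x + -1| = |(x - -1) + 2*(-1)| <= |x - -1| + 2*|-1| < 1 + 2 = 3.
So |x^2 - (-1)^2| < delta * 3.
We need delta * 3 <= 1/400, i.e. delta <= 1/400/3 = 1/1200.
Since 1/1200 < 1, this is tighter than 1; take delta = 1/1200.
So delta = 1/1200 works.

1/1200


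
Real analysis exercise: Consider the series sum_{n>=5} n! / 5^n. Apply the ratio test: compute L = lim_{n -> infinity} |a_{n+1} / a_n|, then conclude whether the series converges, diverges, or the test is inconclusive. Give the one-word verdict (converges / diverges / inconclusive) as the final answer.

Let a_n denote the general term. Form the ratio a_{n+1}/a_n and simplify:
a_{n+1}/a_n = n/5 + 1/5
Take the limit as n -> infinity: L = infinity.
Since L = infinity > 1 (or L = infinity), the ratio test implies the series diverges.

diverges


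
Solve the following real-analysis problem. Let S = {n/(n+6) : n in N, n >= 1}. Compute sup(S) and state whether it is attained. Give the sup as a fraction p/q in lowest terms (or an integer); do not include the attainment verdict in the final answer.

Analysis:
- Values: 1/7, 1/4, 1/3, 2/5, ... strictly increasing.
- Minimum is 1/7 (n=1); inf = 1/7 (attained).
- n/(n+6) = 1 - 6/(n+6) -> 1 from below as n -> infinity, and never equals 1.
- So sup = 1 (not attained).
Conclusion: sup(S) = 1, not attained in S.

1


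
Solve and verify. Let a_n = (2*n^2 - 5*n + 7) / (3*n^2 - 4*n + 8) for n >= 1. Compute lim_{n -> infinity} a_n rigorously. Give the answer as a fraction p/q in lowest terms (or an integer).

Divide numerator and denominator by n^2, the highest power:
numerator / n^2 = 2 - 5/n + 7/n^2
denominator / n^2 = 3 - 4/n + 8/n^2
As n -> infinity, all terms of the form c/n^k (k >= 1) tend to 0.
So numerator / n^2 -> 2 and denominator / n^2 -> 3.
Therefore lim a_n = 2/3.

2/3


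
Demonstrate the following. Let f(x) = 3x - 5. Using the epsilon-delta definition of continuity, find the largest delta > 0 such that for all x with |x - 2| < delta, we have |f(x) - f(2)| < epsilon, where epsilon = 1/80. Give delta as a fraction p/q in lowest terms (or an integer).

We compute f(2) = 3*(2) - 5 = 1.
|f(x) - f(2)| = |3x - 5 - (1)| = |3(x - 2)| = 3|x - 2|.
We need 3|x - 2| < 1/80, i.e. |x - 2| < 1/80 / 3 = 1/240.
So any delta <= 1/240 works. Conversely, if delta > 1/240, then x = 2 + 1/240 satisfies |x - 2| = 1/240 < delta but |f(x) - f(2)| = 3 * 1/240 = 1/80, which is not < 1/80; so no larger delta works.
Hence the largest such delta is 1/240.

1/240


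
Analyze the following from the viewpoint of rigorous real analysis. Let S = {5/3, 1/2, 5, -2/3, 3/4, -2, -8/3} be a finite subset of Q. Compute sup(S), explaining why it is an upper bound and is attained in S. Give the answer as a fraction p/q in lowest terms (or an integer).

S is finite, so sup(S) = max(S).
Sorted decreasing:
5, 5/3, 3/4, 1/2, -2/3, -2, -8/3
The extremum is 5.
For every x in S, x <= 5. And 5 is in S, so it is attained.
Therefore sup(S) = 5.

5


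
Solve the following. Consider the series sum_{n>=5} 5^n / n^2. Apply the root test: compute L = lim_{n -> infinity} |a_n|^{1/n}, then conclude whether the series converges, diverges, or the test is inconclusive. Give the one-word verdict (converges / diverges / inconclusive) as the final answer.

Let a_n denote the general term. Form |a_n|^(1/n) and simplify:
|a_n|^(1/n) = 5/n^(2/n)
Take the limit as n -> infinity: L = 5.
Since L = 5 > 1, the root test implies divergence.

diverges


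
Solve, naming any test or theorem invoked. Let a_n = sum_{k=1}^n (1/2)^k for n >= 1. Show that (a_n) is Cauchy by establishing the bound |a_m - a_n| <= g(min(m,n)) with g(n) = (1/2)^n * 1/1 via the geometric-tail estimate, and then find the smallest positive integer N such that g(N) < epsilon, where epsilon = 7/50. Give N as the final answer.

For m > n >= 1: |a_m - a_n| = sum_{k=n+1}^m (1/2)^k < sum_{k=n+1}^infinity (1/2)^k = (1/2)^(n+1) / (1 - 1/2) = (1/2)^n * (1/2) * (2/1) = (1/2)^n * 1/1.
So g(n) = (1/2)^n / 1. Since g(n) -> 0, (a_n) is Cauchy.
Now solve g(N) < 7/50: (1/2)^N / 1 < 7/50 <=> 2^N > 1 / (1 * 7/50) = 50/7.
Check powers of 2: 2^2 = 4 <= 50/7, 2^3 = 8 > 50/7.
So the smallest such N is 3. Check: g(3) = 1/(1 * 8) = 1/8 < 7/50.

3


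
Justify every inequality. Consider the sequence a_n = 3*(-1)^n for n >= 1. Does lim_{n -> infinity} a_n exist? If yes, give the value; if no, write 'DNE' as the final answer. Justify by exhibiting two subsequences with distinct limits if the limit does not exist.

Examine the behaviour of a_n along subsequences.
Even-n subsequence a_{2k} = 3 -> 3. Odd-n subsequence a_{2k+1} = -3 -> -3.
Since these two subsequential limits are 3 and -3, distinct, the full sequence cannot converge (a convergent sequence has all subsequences tending to the same limit). So lim a_n does not exist.

DNE


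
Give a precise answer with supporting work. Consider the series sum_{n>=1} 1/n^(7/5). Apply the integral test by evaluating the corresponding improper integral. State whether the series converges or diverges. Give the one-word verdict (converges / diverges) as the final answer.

Let f(x) = x^(-7/5). Then f is positive, continuous, and decreasing on [1, infinity), so the integral test applies.
Compute the improper integral int_{1}^infinity f(x) dx:
  antiderivative F(x) = -5/(2*x^(2/5)).
  As x -> infinity, F(x) -> 0 (since p = 7/5 > 1).
  So int = F(infinity) - F(1) = 0 - (-5/2) = 5/2.
  Finite, so by the integral test, the series converges.

converges


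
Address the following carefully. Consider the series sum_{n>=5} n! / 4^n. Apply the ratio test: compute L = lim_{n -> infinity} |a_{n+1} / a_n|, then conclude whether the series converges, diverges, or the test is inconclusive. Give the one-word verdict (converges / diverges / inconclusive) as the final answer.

Let a_n denote the general term. Form the ratio a_{n+1}/a_n and simplify:
a_{n+1}/a_n = n/4 + 1/4
Take the limit as n -> infinity: L = infinity.
Since L = infinity > 1 (or L = infinity), the ratio test implies the series diverges.

diverges


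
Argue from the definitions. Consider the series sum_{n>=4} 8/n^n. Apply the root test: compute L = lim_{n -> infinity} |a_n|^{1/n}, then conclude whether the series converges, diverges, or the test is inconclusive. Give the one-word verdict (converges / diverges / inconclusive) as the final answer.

Let a_n denote the general term. Form |a_n|^(1/n) and simplify:
|a_n|^(1/n) = 2^(3/n)/n
Take the limit as n -> infinity: L = 0.
Since L = 0 < 1, the root test implies convergence.

converges


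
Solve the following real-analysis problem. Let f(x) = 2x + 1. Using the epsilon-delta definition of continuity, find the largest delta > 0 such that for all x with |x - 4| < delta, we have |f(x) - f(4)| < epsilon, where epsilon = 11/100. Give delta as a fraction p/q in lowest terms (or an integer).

We compute f(4) = 2*(4) + 1 = 9.
|f(x) - f(4)| = |2x + 1 - (9)| = |2(x - 4)| = 2|x - 4|.
We need 2|x - 4| < 11/100, i.e. |x - 4| < 11/100 / 2 = 11/200.
So any delta <= 11/200 works. Conversely, if delta > 11/200, then x = 4 + 11/200 satisfies |x - 4| = 11/200 < delta but |f(x) - f(4)| = 2 * 11/200 = 11/100, which is not < 11/100; so no larger delta works.
Hence the largest such delta is 11/200.

11/200


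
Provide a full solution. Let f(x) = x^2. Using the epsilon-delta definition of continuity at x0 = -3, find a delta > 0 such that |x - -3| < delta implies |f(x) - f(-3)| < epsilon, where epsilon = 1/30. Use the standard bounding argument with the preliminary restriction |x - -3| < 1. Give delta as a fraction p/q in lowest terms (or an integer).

Factor: |x^2 - (-3)^2| = |x - -3| * |x + -3|.
Impose |x - -3| < 1 first. Then |x + -3| = |(x - -3) + 2*(-3)| <= |x - -3| + 2*|-3| < 1 + 6 = 7.
So |x^2 - (-3)^2| < delta * 7.
We need delta * 7 <= 1/30, i.e. delta <= 1/30/7 = 1/210.
Since 1/210 < 1, this is tighter than 1; take delta = 1/210.
So delta = 1/210 works.

1/210


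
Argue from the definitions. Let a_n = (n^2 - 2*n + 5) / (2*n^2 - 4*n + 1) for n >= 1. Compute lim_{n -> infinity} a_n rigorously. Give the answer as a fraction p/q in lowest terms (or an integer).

Divide numerator and denominator by n^2, the highest power:
numerator / n^2 = 1 - 2/n + 5/n^2
denominator / n^2 = 2 - 4/n + n^(-2)
As n -> infinity, all terms of the form c/n^k (k >= 1) tend to 0.
So numerator / n^2 -> 1 and denominator / n^2 -> 2.
Therefore lim a_n = 1/2.

1/2


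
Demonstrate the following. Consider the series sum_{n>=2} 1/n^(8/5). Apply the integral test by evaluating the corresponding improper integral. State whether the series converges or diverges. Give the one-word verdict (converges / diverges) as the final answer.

Let f(x) = x^(-8/5). Then f is positive, continuous, and decreasing on [2, infinity), so the integral test applies.
Compute the improper integral int_{2}^infinity f(x) dx:
  antiderivative F(x) = -5/(3*x^(3/5)).
  As x -> infinity, F(x) -> 0 (since p = 8/5 > 1).
  So int = F(infinity) - F(2) = 0 - (-5*2^(2/5)/6) = 5*2^(2/5)/6.
  Finite, so by the integral test, the series converges.

converges


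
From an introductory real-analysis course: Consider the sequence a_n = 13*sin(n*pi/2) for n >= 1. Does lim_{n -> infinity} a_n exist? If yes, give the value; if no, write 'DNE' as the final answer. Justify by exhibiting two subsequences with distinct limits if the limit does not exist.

Examine the behaviour of a_n along subsequences.
a_{4k+1} = 13*sin(pi/2 + 2k*pi) = 13 -> 13. a_{4k+3} = 13*sin(3pi/2 + 2k*pi) = -13 -> -13.
Since these two subsequential limits are 13 and -13, distinct, the full sequence cannot converge (a convergent sequence has all subsequences tending to the same limit). So lim a_n does not exist.

DNE


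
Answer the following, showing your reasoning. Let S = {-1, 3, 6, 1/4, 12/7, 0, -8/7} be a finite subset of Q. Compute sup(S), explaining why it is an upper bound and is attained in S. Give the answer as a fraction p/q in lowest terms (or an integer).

S is finite, so sup(S) = max(S).
Sorted decreasing:
6, 3, 12/7, 1/4, 0, -1, -8/7
The extremum is 6.
For every x in S, x <= 6. And 6 is in S, so it is attained.
Therefore sup(S) = 6.

6


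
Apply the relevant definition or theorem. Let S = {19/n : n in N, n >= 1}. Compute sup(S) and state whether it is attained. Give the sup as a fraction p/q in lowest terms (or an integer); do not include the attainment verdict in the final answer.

Analysis:
- Values: 19, 19/2, 19/3, 19/4, ... strictly decreasing.
- The maximum is 19 (n=1); sup = 19 (attained).
- The set is bounded below by 0; 19/n -> 0 so 0 is the greatest lower bound.
- 0 is not in the set, so inf = 0 is not attained.
Conclusion: sup(S) = 19, attained in S.

19


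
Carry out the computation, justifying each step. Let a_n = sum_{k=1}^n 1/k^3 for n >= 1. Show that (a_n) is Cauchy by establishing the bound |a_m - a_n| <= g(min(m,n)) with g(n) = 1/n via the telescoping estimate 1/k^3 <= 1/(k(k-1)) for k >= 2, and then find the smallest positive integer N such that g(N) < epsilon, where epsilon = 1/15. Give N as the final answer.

For m > n >= 1: |a_m - a_n| = sum_{k=n+1}^m 1/k^3.
Use 1/k^3 <= 1/(k(k-1)) = 1/(k-1) - 1/k for k >= 2 (which holds since k^3 >= k^2 >= k(k-1) for k >= 2):
sum_{k=n+1}^m 1/k^3 <= sum_{k=n+1}^m (1/(k-1) - 1/k) = 1/n - 1/m <= 1/n.
By symmetry the same bound holds with n,m swapped, so |a_m - a_n| <= 1/min(m,n) = g(min(m,n)). Since g(n) -> 0, (a_n) is Cauchy.
Now solve g(N) < 1/15: 1/N < 1/15 <=> N > 1/(1/15) = 15.
The smallest integer strictly greater than 15 is N = 16.
Check: g(16) = 1/16 < 1/15; g(15) = 1/15 >= 1/15. So N = 16.

16


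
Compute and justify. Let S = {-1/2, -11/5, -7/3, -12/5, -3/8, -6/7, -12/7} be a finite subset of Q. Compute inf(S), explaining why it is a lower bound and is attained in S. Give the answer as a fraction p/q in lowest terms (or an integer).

S is finite, so inf(S) = min(S).
Sorted increasing:
-12/5, -7/3, -11/5, -12/7, -6/7, -1/2, -3/8
The extremum is -12/5.
For every x in S, x >= -12/5. And -12/5 is in S, so it is attained.
Therefore inf(S) = -12/5.

-12/5


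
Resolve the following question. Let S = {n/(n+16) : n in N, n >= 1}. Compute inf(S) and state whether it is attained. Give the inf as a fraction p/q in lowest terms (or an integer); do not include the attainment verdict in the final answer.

Analysis:
- Values: 1/17, 1/9, 3/19, 1/5, ... strictly increasing.
- Minimum is 1/17 (n=1); inf = 1/17 (attained).
- n/(n+16) = 1 - 16/(n+16) -> 1 from below as n -> infinity, and never equals 1.
- So sup = 1 (not attained).
Conclusion: inf(S) = 1/17, attained in S.

1/17


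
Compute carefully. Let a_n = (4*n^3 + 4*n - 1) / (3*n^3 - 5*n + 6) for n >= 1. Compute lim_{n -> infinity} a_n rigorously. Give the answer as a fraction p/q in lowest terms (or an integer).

Divide numerator and denominator by n^3, the highest power:
numerator / n^3 = 4 + 4/n^2 - 1/n^3
denominator / n^3 = 3 - 5/n^2 + 6/n^3
As n -> infinity, all terms of the form c/n^k (k >= 1) tend to 0.
So numerator / n^3 -> 4 and denominator / n^3 -> 3.
Therefore lim a_n = 4/3.

4/3


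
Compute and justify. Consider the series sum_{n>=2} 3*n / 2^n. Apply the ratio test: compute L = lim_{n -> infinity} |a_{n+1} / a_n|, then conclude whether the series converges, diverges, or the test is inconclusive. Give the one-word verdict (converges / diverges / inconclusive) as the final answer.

Let a_n denote the general term. Form the ratio a_{n+1}/a_n and simplify:
a_{n+1}/a_n = (n + 1)/(2*n)
Take the limit as n -> infinity: L = 1/2.
Since L = 1/2 < 1, the ratio test implies the series converges.

converges


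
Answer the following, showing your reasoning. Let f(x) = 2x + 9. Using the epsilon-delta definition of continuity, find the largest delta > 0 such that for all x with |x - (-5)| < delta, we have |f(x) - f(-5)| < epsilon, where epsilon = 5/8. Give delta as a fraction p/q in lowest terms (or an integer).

We compute f(-5) = 2*(-5) + 9 = -1.
|f(x) - f(-5)| = |2x + 9 - (-1)| = |2(x - (-5))| = 2|x - (-5)|.
We need 2|x - (-5)| < 5/8, i.e. |x - (-5)| < 5/8 / 2 = 5/16.
So any delta <= 5/16 works. Conversely, if delta > 5/16, then x = -5 + 5/16 satisfies |x - (-5)| = 5/16 < delta but |f(x) - f(-5)| = 2 * 5/16 = 5/8, which is not < 5/8; so no larger delta works.
Hence the largest such delta is 5/16.

5/16


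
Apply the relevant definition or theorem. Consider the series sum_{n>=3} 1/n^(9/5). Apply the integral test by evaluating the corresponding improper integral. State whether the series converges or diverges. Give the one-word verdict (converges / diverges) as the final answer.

Let f(x) = x^(-9/5). Then f is positive, continuous, and decreasing on [3, infinity), so the integral test applies.
Compute the improper integral int_{3}^infinity f(x) dx:
  antiderivative F(x) = -5/(4*x^(4/5)).
  As x -> infinity, F(x) -> 0 (since p = 9/5 > 1).
  So int = F(infinity) - F(3) = 0 - (-5*3^(1/5)/12) = 5*3^(1/5)/12.
  Finite, so by the integral test, the series converges.

converges


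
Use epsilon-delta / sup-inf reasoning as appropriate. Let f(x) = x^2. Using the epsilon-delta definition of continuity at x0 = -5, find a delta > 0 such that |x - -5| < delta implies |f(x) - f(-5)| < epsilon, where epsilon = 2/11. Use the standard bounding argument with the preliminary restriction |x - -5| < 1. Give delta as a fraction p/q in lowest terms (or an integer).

Factor: |x^2 - (-5)^2| = |x - -5| * |x + -5|.
Impose |x - -5| < 1 first. Then |x + -5| = |(x - -5) + 2*(-5)| <= |x - -5| + 2*|-5| < 1 + 10 = 11.
So |x^2 - (-5)^2| < delta * 11.
We need delta * 11 <= 2/11, i.e. delta <= 2/11/11 = 2/121.
Since 2/121 < 1, this is tighter than 1; take delta = 2/121.
So delta = 2/121 works.

2/121


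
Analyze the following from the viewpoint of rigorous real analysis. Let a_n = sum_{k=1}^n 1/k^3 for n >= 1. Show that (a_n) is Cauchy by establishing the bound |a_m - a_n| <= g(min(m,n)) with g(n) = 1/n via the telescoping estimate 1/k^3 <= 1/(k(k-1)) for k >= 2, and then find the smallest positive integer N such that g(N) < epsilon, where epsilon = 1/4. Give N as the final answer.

For m > n >= 1: |a_m - a_n| = sum_{k=n+1}^m 1/k^3.
Use 1/k^3 <= 1/(k(k-1)) = 1/(k-1) - 1/k for k >= 2 (which holds since k^3 >= k^2 >= k(k-1) for k >= 2):
sum_{k=n+1}^m 1/k^3 <= sum_{k=n+1}^m (1/(k-1) - 1/k) = 1/n - 1/m <= 1/n.
By symmetry the same bound holds with n,m swapped, so |a_m - a_n| <= 1/min(m,n) = g(min(m,n)). Since g(n) -> 0, (a_n) is Cauchy.
Now solve g(N) < 1/4: 1/N < 1/4 <=> N > 1/(1/4) = 4.
The smallest integer strictly greater than 4 is N = 5.
Check: g(5) = 1/5 < 1/4; g(4) = 1/4 >= 1/4. So N = 5.

5


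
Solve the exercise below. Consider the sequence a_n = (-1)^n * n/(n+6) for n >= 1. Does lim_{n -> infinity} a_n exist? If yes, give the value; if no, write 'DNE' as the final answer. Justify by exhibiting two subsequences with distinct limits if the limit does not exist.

Examine the behaviour of a_n along subsequences.
a_{2k} = 2k/(2k+6) -> 1. a_{2k+1} = -(2k+1)/(2k+7) -> -1.
Since these two subsequential limits are 1 and -1, distinct, the full sequence cannot converge (a convergent sequence has all subsequences tending to the same limit). So lim a_n does not exist.

DNE


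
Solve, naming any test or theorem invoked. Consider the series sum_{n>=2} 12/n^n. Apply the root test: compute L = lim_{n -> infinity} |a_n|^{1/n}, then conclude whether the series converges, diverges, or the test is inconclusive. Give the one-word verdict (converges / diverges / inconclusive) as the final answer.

Let a_n denote the general term. Form |a_n|^(1/n) and simplify:
|a_n|^(1/n) = 12^(1/n)/n
Take the limit as n -> infinity: L = 0.
Since L = 0 < 1, the root test implies convergence.

converges


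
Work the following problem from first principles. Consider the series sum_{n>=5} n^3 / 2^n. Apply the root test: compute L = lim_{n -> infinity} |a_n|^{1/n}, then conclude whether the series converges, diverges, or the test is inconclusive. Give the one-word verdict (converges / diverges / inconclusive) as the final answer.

Let a_n denote the general term. Form |a_n|^(1/n) and simplify:
|a_n|^(1/n) = n^(3/n)/2
Take the limit as n -> infinity: L = 1/2.
Since L = 1/2 < 1, the root test implies convergence.

converges


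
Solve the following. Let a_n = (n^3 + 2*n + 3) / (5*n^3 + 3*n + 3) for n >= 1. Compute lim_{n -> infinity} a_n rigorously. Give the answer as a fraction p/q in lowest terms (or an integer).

Divide numerator and denominator by n^3, the highest power:
numerator / n^3 = 1 + 2/n^2 + 3/n^3
denominator / n^3 = 5 + 3/n^2 + 3/n^3
As n -> infinity, all terms of the form c/n^k (k >= 1) tend to 0.
So numerator / n^3 -> 1 and denominator / n^3 -> 5.
Therefore lim a_n = 1/5.

1/5


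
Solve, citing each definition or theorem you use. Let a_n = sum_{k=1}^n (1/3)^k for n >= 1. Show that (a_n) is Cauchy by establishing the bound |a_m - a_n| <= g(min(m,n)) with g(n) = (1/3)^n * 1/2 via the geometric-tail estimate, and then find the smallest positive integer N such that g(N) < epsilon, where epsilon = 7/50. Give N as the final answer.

For m > n >= 1: |a_m - a_n| = sum_{k=n+1}^m (1/3)^k < sum_{k=n+1}^infinity (1/3)^k = (1/3)^(n+1) / (1 - 1/3) = (1/3)^n * (1/3) * (3/2) = (1/3)^n * 1/2.
So g(n) = (1/3)^n / 2. Since g(n) -> 0, (a_n) is Cauchy.
Now solve g(N) < 7/50: (1/3)^N / 2 < 7/50 <=> 3^N > 1 / (2 * 7/50) = 25/7.
Check powers of 3: 3^1 = 3 <= 25/7, 3^2 = 9 > 25/7.
So the smallest such N is 2. Check: g(2) = 1/(2 * 9) = 1/18 < 7/50.

2
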